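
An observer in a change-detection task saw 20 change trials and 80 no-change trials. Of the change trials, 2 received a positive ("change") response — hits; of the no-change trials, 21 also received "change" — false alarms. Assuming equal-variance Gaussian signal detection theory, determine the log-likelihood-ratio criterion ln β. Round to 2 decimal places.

H = 2/20 = 0.1000
FA = 21/80 = 0.2625
z(H) = z(0.1000) = -1.282
z(FA) = z(0.2625) = -0.636
ln β = −½·[z(H)² − z(FA)²] = −0.5 × (1.644 − 0.404) = -0.620

ln β = -0.62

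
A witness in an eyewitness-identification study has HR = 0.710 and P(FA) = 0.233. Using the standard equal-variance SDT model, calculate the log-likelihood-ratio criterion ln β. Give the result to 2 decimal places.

Φ⁻¹(0.710) = 0.553, Φ⁻¹(0.233) = -0.729
ln β = −½·[z(H)² − z(FA)²] = −0.5 × (0.306 − 0.531) = 0.1125

ln β = 0.11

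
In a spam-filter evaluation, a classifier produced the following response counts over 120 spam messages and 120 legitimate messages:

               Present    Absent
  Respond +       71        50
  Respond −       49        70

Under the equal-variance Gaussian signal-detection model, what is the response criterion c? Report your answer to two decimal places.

H = 71/120 = 0.5917
FA = 50/120 = 0.4167
Φ⁻¹(H) = Φ⁻¹(0.5917) = 0.2319
Φ⁻¹(FA) = Φ⁻¹(0.4167) = -0.2103
c = −½·[z(H) + z(FA)] = −0.5 × (0.2319 + (-0.2103)) = -0.0108

c = -0.01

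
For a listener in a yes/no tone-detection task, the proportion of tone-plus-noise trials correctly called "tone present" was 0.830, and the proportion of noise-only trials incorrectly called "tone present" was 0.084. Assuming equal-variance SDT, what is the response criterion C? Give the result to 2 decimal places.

C = 0.21

z(0.830) = 0.9542, z(0.084) = -1.3787
c = −½·[z(H) + z(FA)] = −0.5 × (0.9542 + (-1.3787)) = 0.21225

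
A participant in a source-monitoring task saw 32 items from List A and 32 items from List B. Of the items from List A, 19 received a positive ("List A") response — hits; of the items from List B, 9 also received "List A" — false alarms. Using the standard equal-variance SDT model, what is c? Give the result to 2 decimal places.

c = 0.17

H = 19/32 = 0.5938
FA = 9/32 = 0.2812
z(0.5938) = 0.237, z(0.2812) = -0.579
c = −½·[z(H) + z(FA)] = −0.5 × (0.237 + (-0.579)) = 0.171
c > 0: the participant has a conservative response bias.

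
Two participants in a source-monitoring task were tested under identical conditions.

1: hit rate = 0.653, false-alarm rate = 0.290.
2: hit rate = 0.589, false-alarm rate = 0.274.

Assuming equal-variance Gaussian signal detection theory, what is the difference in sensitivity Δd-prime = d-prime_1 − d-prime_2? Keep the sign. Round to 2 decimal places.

1: z(0.653) = 0.393, z(0.290) = -0.553, d' = 0.946
2: z(0.589) = 0.225, z(0.274) = -0.601, d' = 0.826
Δd' = d'_1 − d'_2 = 0.946 − 0.826 = 0.120
1 has the higher sensitivity.

Δd-prime = 0.12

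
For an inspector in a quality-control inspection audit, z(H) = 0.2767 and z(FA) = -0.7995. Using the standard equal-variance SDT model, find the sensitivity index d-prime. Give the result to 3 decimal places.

d' = z(H) − z(FA) = 0.2767 − (-0.7995) = 1.0762

d-prime = 1.076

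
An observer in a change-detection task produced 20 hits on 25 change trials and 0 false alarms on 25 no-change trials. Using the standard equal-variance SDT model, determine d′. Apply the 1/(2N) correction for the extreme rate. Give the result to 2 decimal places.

The false-alarm rate is 0/25 = 0, so apply the 1/(2N) correction: FA → 1/(2·25) = 0.02000.
z(H) = z(0.80000) = 0.842
z(FA) = z(0.02000) = -2.054
d' = 0.842 − (-2.054) = 2.896

d′ = 2.90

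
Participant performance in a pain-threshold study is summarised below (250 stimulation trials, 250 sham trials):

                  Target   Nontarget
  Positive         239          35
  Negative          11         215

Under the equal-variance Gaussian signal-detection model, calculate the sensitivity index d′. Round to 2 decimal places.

H = 239/250 = 0.9560
FA = 35/250 = 0.1400
Φ⁻¹(H) = 1.706
Φ⁻¹(FA) = -1.080
d' = z(H) − z(FA) = 1.706 − (-1.080) = 2.786

d′ = 2.79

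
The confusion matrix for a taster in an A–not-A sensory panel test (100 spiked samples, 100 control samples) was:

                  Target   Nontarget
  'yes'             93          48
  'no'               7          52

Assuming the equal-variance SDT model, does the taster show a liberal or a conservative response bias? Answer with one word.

liberal

z(H) = 1.476, z(FA) = -0.050
c = −½·(z(H) + z(FA)) = -0.713
c < 0 → liberal criterion (biased toward responding “yes”).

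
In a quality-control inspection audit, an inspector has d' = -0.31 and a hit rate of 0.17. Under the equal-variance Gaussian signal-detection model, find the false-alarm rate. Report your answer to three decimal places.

z(hit rate) = z(0.17) = -0.9542
z(FA) = z(H) − d' = -0.9542 − (-0.31) = -0.6442
false-alarm rate = Φ(-0.6442) = 0.2597

false-alarm rate = 0.260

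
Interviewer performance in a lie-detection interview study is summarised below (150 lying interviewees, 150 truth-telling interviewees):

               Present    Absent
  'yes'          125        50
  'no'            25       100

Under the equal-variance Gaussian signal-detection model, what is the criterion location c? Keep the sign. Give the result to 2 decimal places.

H = 125/150 = 0.8333
FA = 50/150 = 0.3333
Φ⁻¹(H) = Φ⁻¹(0.8333) = 0.9673
Φ⁻¹(FA) = Φ⁻¹(0.3333) = -0.4308
c = −½·[z(H) + z(FA)] = −0.5 × (0.9673 + (-0.4308)) = -0.26825

c = -0.27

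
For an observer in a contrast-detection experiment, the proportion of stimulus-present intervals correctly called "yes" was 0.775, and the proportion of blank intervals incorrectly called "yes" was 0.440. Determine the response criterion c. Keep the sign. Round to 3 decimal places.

c = -0.302

Φ⁻¹(0.775) = 0.7554, Φ⁻¹(0.440) = -0.1510
c = −½·[z(H) + z(FA)] = −0.5 × (0.7554 + (-0.1510)) = -0.3022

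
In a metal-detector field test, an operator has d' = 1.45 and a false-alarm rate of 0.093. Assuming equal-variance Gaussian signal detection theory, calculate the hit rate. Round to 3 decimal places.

hit rate = 0.551

z(false-alarm rate) = z(0.093) = -1.3225
z(H) = z(FA) + d' = -1.3225 + 1.45 = 0.1275
hit rate = Φ(0.1275) = 0.5507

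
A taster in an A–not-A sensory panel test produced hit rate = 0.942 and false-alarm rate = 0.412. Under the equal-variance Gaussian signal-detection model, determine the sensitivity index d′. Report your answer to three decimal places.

d′ = 1.794

z(0.942) = 1.5718, z(0.412) = -0.2224
d' = z(H) − z(FA) = 1.5718 − (-0.2224) = 1.7942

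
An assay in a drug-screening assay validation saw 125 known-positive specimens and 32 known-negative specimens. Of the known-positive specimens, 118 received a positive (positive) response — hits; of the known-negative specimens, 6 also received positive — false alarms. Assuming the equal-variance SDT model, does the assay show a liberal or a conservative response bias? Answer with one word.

liberal

z(H) = 1.589, z(FA) = -0.887
c = −½·(z(H) + z(FA)) = -0.351
c < 0 → liberal criterion (biased toward responding “yes”).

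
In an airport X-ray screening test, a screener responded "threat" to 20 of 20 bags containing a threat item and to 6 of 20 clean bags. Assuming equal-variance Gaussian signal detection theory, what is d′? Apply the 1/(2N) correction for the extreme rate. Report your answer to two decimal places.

The hit rate is 20/20 = 1, so apply the 1/(2N) correction: H → 1 − 1/(2·20) = 0.97500.
z(H) = z(0.97500) = 1.960
z(FA) = z(0.30000) = -0.524
d' = 1.960 − (-0.524) = 2.484

d′ = 2.48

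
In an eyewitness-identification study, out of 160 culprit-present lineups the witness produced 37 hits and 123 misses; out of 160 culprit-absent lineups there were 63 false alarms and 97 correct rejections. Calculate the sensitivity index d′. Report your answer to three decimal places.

H = 37/160 = 0.2313
FA = 63/160 = 0.3937
z(H) = -0.7346
z(FA) = -0.2697
d' = z(H) − z(FA) = -0.7346 − (-0.2697) = -0.4649

d′ = -0.465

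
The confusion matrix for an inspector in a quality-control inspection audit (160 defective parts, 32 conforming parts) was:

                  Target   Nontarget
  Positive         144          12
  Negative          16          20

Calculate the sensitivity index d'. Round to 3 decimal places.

H = 144/160 = 0.9000
FA = 12/32 = 0.3750
Φ⁻¹(0.9000) = 1.2816, Φ⁻¹(0.3750) = -0.3186
d' = z(H) − z(FA) = 1.2816 − (-0.3186) = 1.6002

d' = 1.600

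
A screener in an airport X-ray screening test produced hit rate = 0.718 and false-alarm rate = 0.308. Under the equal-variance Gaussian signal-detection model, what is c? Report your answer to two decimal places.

c = -0.04

z(H) = z(0.718) = 0.577
z(FA) = z(0.308) = -0.502
c = −½·[z(H) + z(FA)] = −0.5 × (0.577 + (-0.502)) = -0.0375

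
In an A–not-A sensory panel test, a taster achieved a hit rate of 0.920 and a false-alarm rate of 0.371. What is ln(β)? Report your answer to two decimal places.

ln β = -0.93

z(H) = 1.405
z(FA) = -0.329
ln β = −½·[z(H)² − z(FA)²] = −0.5 × (1.974 − 0.108) = -0.933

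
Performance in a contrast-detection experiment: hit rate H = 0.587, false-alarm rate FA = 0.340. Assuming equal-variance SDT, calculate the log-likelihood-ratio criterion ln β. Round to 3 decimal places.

ln β = 0.061

z(0.587) = 0.2198, z(0.340) = -0.4125
ln β = −½·[z(H)² − z(FA)²] = −0.5 × (0.0483 − 0.1702) = 0.06095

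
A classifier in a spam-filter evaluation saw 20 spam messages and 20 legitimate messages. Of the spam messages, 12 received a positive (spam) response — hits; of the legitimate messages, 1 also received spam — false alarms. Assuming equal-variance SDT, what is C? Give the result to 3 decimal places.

H = 12/20 = 0.6000
FA = 1/20 = 0.0500
z(0.6000) = 0.2533, z(0.0500) = -1.6449
c = −½·[z(H) + z(FA)] = −0.5 × (0.2533 + (-1.6449)) = 0.6958
c > 0: the classifier has a conservative response bias.

C = 0.696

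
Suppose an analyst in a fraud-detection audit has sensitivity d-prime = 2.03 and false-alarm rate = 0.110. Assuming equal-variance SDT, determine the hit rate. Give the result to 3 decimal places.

hit rate = 0.789

z(false-alarm rate) = z(0.110) = -1.2265
z(H) = z(FA) + d' = -1.2265 + 2.03 = 0.8035
hit rate = Φ(0.8035) = 0.7892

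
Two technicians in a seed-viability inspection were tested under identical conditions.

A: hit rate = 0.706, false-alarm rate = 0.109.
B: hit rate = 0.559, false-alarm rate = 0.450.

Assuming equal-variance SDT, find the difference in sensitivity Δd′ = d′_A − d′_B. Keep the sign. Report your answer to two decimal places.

A: z(0.706) = 0.542, z(0.109) = -1.232, d' = 1.774
B: z(0.559) = 0.148, z(0.450) = -0.126, d' = 0.274
Δd' = d'_A − d'_B = 1.774 − 0.274 = 1.500
A has the higher sensitivity.

Δd′ = 1.50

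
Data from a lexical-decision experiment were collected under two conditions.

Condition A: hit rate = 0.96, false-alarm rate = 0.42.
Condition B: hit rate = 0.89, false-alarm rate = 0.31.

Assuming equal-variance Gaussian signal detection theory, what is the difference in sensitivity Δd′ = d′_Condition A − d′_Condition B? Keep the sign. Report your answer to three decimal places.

Δd′ = 0.230

Condition A: z(0.96) = 1.7507, z(0.42) = -0.2019, d' = 1.9526
Condition B: z(0.89) = 1.2265, z(0.31) = -0.4959, d' = 1.7224
Δd' = d'_Condition A − d'_Condition B = 1.9526 − 1.7224 = 0.2302
Condition A has the higher sensitivity.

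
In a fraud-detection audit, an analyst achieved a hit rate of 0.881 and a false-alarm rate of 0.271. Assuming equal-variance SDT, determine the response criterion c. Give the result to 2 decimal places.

Φ⁻¹(H) = Φ⁻¹(0.881) = 1.1800
Φ⁻¹(FA) = Φ⁻¹(0.271) = -0.6098
c = −½·[z(H) + z(FA)] = −0.5 × (1.1800 + (-0.6098)) = -0.2851
c < 0: the analyst has a liberal response bias.

c = -0.29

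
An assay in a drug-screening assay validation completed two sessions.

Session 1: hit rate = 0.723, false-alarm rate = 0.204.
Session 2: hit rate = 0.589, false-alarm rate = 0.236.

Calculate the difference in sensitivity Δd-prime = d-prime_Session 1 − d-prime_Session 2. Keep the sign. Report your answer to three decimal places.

Session 1: z(0.723) = 0.5918, z(0.204) = -0.8274, d' = 1.4192
Session 2: z(0.589) = 0.2250, z(0.236) = -0.7192, d' = 0.9442
Δd' = d'_Session 1 − d'_Session 2 = 1.4192 − 0.9442 = 0.4750
Session 1 has the higher sensitivity.

Δd-prime = 0.475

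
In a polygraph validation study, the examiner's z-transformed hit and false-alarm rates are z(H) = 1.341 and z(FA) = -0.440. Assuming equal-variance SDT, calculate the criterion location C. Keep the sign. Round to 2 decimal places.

C = -0.45

c = −½·[z(H) + z(FA)] = −½·(1.341 + (-0.440)) = -0.4505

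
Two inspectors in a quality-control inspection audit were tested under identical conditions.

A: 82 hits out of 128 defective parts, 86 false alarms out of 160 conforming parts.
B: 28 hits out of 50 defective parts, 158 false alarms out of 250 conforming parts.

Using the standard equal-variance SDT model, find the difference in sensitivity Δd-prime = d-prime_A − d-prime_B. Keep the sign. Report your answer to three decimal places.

Δd-prime = 0.452

A: z(0.6406) = 0.3601, z(0.5375) = 0.0941, d' = 0.2660
B: z(0.5600) = 0.1510, z(0.6320) = 0.3372, d' = -0.1862
Δd' = d'_A − d'_B = 0.2660 − (-0.1862) = 0.4522
A has the higher sensitivity.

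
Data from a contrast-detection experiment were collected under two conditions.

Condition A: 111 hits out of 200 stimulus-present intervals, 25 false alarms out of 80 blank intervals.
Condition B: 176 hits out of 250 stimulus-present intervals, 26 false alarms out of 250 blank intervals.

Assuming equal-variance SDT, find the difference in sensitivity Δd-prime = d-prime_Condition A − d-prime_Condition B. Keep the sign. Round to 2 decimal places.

Condition A: z(0.5550) = 0.138, z(0.3125) = -0.489, d' = 0.627
Condition B: z(0.7040) = 0.536, z(0.1040) = -1.259, d' = 1.795
Δd' = d'_Condition A − d'_Condition B = 0.627 − 1.795 = -1.168
Condition B has the higher sensitivity.

Δd-prime = -1.17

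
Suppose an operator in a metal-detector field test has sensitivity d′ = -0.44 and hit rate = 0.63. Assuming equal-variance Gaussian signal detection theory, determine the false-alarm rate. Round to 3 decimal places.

z(hit rate) = z(0.63) = 0.3319
z(FA) = z(H) − d' = 0.3319 − (-0.44) = 0.7719
false-alarm rate = Φ(0.7719) = 0.7799

false-alarm rate = 0.780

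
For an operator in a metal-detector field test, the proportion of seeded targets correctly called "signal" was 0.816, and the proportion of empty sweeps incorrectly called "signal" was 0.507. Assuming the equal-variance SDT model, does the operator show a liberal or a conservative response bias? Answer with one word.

liberal

z(H) = 0.900, z(FA) = 0.018
c = −½·(z(H) + z(FA)) = -0.459
c < 0 → liberal criterion (biased toward responding “yes”).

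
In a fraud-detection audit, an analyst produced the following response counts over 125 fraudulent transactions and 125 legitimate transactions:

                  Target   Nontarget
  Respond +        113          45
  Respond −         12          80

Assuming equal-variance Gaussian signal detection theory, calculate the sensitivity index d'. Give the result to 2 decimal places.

d' = 1.66

H = 113/125 = 0.9040
FA = 45/125 = 0.3600
z(H) = 1.305
z(FA) = -0.358
d' = z(H) − z(FA) = 1.305 − (-0.358) = 1.663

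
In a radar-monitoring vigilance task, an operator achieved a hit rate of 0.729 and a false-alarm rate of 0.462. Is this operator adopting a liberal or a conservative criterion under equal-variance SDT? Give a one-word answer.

z(H) = 0.610, z(FA) = -0.095
c = −½·(z(H) + z(FA)) = -0.2575
c < 0 → liberal criterion (biased toward responding “yes”).

liberal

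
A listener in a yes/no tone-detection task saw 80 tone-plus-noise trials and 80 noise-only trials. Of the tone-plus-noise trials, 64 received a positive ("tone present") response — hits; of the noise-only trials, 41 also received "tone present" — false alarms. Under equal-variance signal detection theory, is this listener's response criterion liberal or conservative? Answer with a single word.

liberal

z(H) = 0.842, z(FA) = 0.031
c = −½·(z(H) + z(FA)) = -0.4365
c < 0 → liberal criterion (biased toward responding “yes”).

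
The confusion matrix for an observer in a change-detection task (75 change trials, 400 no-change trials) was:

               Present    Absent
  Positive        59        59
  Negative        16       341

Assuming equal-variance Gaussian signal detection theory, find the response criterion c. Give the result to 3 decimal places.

c = 0.126

H = 59/75 = 0.7867
FA = 59/400 = 0.1475
z(H) = z(0.7867) = 0.7950
z(FA) = z(0.1475) = -1.0472
c = −½·[z(H) + z(FA)] = −0.5 × (0.7950 + (-1.0472)) = 0.1261
c > 0: the observer has a conservative response bias.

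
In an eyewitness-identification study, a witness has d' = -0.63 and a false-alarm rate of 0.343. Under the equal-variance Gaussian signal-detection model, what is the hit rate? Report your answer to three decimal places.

hit rate = 0.151

z(false-alarm rate) = z(0.343) = -0.4043
z(H) = z(FA) + d' = -0.4043 + (-0.63) = -1.0343
hit rate = Φ(-1.0343) = 0.1505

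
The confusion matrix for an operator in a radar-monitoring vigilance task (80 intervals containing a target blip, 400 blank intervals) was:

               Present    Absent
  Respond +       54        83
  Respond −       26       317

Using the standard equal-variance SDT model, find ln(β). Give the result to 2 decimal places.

ln β = 0.23

H = 54/80 = 0.6750
FA = 83/400 = 0.2075
z(H) = 0.454
z(FA) = -0.815
ln β = −½·[z(H)² − z(FA)²] = −0.5 × (0.206 − 0.664) = 0.229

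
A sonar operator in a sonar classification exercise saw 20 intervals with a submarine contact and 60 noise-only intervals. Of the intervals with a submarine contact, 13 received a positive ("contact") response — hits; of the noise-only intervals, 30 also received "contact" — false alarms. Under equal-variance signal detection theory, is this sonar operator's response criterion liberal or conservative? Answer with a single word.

liberal

z(H) = 0.385, z(FA) = 0.000
c = −½·(z(H) + z(FA)) = -0.1925
c < 0 → liberal criterion (biased toward responding “yes”).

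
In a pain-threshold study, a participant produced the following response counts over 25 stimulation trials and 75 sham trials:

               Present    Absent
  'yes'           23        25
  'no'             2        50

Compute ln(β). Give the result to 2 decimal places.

ln β = -0.89

H = 23/25 = 0.9200
FA = 25/75 = 0.3333
z(0.9200) = 1.405, z(0.3333) = -0.431
ln β = −½·[z(H)² − z(FA)²] = −0.5 × (1.974 − 0.186) = -0.894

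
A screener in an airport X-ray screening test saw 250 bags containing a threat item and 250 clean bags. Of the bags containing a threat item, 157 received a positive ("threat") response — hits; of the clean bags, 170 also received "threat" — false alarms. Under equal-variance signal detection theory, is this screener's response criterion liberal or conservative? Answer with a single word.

liberal

z(H) = 0.327, z(FA) = 0.468
c = −½·(z(H) + z(FA)) = -0.3975
c < 0 → liberal criterion (biased toward responding “yes”).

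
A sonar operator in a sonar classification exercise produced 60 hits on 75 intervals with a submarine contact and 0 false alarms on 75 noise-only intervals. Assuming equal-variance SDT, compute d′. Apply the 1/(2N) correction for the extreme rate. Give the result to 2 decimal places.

The false-alarm rate is 0/75 = 0, so apply the 1/(2N) correction: FA → 1/(2·75) = 0.00667.
z(H) = z(0.80000) = 0.842
z(FA) = z(0.00667) = -2.475
d' = 0.842 − (-2.475) = 3.317

d′ = 3.32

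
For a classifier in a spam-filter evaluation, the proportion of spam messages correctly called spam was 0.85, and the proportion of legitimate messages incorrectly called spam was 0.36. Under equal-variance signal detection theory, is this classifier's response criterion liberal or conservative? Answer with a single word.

z(H) = 1.036, z(FA) = -0.358
c = −½·(z(H) + z(FA)) = -0.339
c < 0 → liberal criterion (biased toward responding “yes”).

liberal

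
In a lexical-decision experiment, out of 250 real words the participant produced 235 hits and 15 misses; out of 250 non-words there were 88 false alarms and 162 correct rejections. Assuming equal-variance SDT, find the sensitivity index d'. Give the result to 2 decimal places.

H = 235/250 = 0.9400
FA = 88/250 = 0.3520
z(0.9400) = 1.5548, z(0.3520) = -0.3799
d' = z(H) − z(FA) = 1.5548 − (-0.3799) = 1.9347

d' = 1.93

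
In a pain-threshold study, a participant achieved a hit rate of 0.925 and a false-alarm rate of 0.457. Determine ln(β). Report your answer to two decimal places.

ln β = -1.03

z(0.925) = 1.440, z(0.457) = -0.108
ln β = −½·[z(H)² − z(FA)²] = −0.5 × (2.074 − 0.012) = -1.031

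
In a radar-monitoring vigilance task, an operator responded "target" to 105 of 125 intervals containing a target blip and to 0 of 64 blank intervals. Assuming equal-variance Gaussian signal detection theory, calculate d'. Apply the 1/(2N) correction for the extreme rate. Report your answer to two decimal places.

The false-alarm rate is 0/64 = 0, so apply the 1/(2N) correction: FA → 1/(2·64) = 0.00781.
z(H) = z(0.84000) = 0.994
z(FA) = z(0.00781) = -2.418
d' = 0.994 − (-2.418) = 3.412

d' = 3.41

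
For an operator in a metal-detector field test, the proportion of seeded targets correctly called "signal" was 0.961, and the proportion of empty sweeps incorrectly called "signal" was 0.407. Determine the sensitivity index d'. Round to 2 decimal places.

d' = 2.00

Φ⁻¹(0.961) = 1.762, Φ⁻¹(0.407) = -0.235
d' = z(H) − z(FA) = 1.762 − (-0.235) = 1.997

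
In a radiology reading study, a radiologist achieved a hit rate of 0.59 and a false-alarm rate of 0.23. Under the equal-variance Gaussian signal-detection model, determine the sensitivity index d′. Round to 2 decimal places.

d′ = 0.97

z(0.59) = 0.228, z(0.23) = -0.739
d' = z(H) − z(FA) = 0.228 − (-0.739) = 0.967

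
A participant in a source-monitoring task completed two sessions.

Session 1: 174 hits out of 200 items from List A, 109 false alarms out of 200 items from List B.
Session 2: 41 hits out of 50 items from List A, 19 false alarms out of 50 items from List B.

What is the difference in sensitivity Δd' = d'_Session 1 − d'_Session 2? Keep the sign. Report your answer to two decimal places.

Session 1: z(0.8700) = 1.126, z(0.5450) = 0.113, d' = 1.013
Session 2: z(0.8200) = 0.915, z(0.3800) = -0.305, d' = 1.220
Δd' = d'_Session 1 − d'_Session 2 = 1.013 − 1.220 = -0.207
Session 2 has the higher sensitivity.

Δd' = -0.21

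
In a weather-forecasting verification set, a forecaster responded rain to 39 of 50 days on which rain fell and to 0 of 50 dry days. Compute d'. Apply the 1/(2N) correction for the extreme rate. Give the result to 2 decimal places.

The false-alarm rate is 0/50 = 0, so apply the 1/(2N) correction: FA → 1/(2·50) = 0.01000.
z(H) = z(0.78000) = 0.772
z(FA) = z(0.01000) = -2.326
d' = 0.772 − (-2.326) = 3.098

d' = 3.10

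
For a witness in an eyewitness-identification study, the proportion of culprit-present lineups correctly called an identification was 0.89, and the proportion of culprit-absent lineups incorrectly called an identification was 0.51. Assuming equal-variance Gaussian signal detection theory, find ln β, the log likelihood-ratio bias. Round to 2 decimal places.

ln β = -0.75

z(H) = z(0.89) = 1.227
z(FA) = z(0.51) = 0.025
ln β = −½·[z(H)² − z(FA)²] = −0.5 × (1.506 − 0.001) = -0.7525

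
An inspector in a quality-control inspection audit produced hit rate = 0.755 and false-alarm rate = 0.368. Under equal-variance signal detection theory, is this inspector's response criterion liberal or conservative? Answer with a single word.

z(H) = 0.690, z(FA) = -0.337
c = −½·(z(H) + z(FA)) = -0.1765
c < 0 → liberal criterion (biased toward responding “yes”).

liberal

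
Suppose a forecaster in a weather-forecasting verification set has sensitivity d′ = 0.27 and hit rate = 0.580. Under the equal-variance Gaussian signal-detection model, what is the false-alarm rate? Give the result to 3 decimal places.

false-alarm rate = 0.473

z(hit rate) = z(0.580) = 0.2019
z(FA) = z(H) − d' = 0.2019 − 0.27 = -0.0681
false-alarm rate = Φ(-0.0681) = 0.4729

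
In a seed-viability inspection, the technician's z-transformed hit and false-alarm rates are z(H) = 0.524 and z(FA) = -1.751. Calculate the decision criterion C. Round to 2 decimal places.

c = −½·[z(H) + z(FA)] = −½·(0.524 + (-1.751)) = 0.6135
c > 0: the technician has a conservative response bias.

C = 0.61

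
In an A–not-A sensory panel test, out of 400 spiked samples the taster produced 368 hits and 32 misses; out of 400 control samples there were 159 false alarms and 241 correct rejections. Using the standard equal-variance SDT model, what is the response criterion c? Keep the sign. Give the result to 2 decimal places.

c = -0.57

H = 368/400 = 0.9200
FA = 159/400 = 0.3975
Φ⁻¹(H) = Φ⁻¹(0.9200) = 1.405
Φ⁻¹(FA) = Φ⁻¹(0.3975) = -0.260
c = −½·[z(H) + z(FA)] = −0.5 × (1.405 + (-0.260)) = -0.5725
c < 0: the taster has a liberal response bias.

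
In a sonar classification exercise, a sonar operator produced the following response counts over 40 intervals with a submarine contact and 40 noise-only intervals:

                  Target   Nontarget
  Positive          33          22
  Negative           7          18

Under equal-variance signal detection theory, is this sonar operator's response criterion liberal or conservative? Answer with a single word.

z(H) = 0.935, z(FA) = 0.126
c = −½·(z(H) + z(FA)) = -0.5305
c < 0 → liberal criterion (biased toward responding “yes”).

liberal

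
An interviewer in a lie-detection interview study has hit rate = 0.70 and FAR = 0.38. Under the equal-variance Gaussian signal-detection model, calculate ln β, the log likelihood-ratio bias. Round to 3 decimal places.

ln β = -0.091

Φ⁻¹(H) = 0.5244
Φ⁻¹(FA) = -0.3055
ln β = −½·[z(H)² − z(FA)²] = −0.5 × (0.2750 − 0.0933) = -0.09085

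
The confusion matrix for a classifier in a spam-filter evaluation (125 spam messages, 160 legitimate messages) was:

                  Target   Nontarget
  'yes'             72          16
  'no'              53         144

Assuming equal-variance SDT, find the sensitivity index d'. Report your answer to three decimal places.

H = 72/125 = 0.5760
FA = 16/160 = 0.1000
z(H) = 0.1917
z(FA) = -1.2816
d' = z(H) − z(FA) = 0.1917 − (-1.2816) = 1.4733

d' = 1.473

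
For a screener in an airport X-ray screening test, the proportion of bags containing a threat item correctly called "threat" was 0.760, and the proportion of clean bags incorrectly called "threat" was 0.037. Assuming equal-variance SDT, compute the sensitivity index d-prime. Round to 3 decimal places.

Φ⁻¹(0.760) = 0.7063, Φ⁻¹(0.037) = -1.7866
d' = z(H) − z(FA) = 0.7063 − (-1.7866) = 2.4929

d-prime = 2.493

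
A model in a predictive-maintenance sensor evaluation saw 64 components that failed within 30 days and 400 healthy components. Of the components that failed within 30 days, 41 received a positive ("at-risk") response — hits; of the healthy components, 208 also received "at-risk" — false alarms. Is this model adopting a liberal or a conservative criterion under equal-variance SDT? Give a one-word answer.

z(H) = 0.360, z(FA) = 0.050
c = −½·(z(H) + z(FA)) = -0.205
c < 0 → liberal criterion (biased toward responding “yes”).

liberal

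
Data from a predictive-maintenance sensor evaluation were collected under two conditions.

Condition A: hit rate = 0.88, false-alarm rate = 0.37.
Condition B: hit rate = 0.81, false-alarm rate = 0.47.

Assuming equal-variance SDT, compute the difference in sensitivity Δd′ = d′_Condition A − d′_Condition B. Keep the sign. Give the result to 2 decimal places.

Δd′ = 0.55

Condition A: z(0.88) = 1.175, z(0.37) = -0.332, d' = 1.507
Condition B: z(0.81) = 0.878, z(0.47) = -0.075, d' = 0.953
Δd' = d'_Condition A − d'_Condition B = 1.507 − 0.953 = 0.554
Condition A has the higher sensitivity.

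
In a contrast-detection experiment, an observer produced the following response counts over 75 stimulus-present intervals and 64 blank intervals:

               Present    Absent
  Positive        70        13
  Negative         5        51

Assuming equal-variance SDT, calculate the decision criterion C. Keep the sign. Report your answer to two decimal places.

C = -0.34

H = 70/75 = 0.9333
FA = 13/64 = 0.2031
z(H) = z(0.9333) = 1.5008
z(FA) = z(0.2031) = -0.8306
c = −½·[z(H) + z(FA)] = −0.5 × (1.5008 + (-0.8306)) = -0.3351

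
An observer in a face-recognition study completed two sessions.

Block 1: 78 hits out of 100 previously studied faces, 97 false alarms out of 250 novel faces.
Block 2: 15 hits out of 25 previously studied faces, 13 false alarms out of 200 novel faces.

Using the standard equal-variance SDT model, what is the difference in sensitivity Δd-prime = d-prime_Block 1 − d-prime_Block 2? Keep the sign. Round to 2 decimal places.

Δd-prime = -0.71

Block 1: z(0.7800) = 0.772, z(0.3880) = -0.285, d' = 1.057
Block 2: z(0.6000) = 0.253, z(0.0650) = -1.514, d' = 1.767
Δd' = d'_Block 1 − d'_Block 2 = 1.057 − 1.767 = -0.710
Block 2 has the higher sensitivity.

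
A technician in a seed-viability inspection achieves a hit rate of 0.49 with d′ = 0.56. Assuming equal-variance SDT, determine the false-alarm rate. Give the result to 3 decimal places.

z(hit rate) = z(0.49) = -0.0251
z(FA) = z(H) − d' = -0.0251 − 0.56 = -0.5851
false-alarm rate = Φ(-0.5851) = 0.2792

false-alarm rate = 0.279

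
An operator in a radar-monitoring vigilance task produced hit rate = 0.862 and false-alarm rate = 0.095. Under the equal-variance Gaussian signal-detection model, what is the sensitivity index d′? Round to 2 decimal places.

d′ = 2.40

z(H) = z(0.862) = 1.089
z(FA) = z(0.095) = -1.311
d' = z(H) − z(FA) = 1.089 − (-1.311) = 2.400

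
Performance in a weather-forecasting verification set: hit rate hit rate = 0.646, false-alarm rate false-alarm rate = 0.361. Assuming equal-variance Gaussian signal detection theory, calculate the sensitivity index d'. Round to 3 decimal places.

z(H) = 0.3745
z(FA) = -0.3558
d' = z(H) − z(FA) = 0.3745 − (-0.3558) = 0.7303

d' = 0.730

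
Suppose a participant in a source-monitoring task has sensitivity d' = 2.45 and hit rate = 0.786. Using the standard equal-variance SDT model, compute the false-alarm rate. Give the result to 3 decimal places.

z(hit rate) = z(0.786) = 0.7926
z(FA) = z(H) − d' = 0.7926 − 2.45 = -1.6574
false-alarm rate = Φ(-1.6574) = 0.0487

false-alarm rate = 0.049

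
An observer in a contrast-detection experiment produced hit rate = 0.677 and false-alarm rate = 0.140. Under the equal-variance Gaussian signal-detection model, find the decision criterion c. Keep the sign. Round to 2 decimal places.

Φ⁻¹(0.677) = 0.4593, Φ⁻¹(0.140) = -1.0803
c = −½·[z(H) + z(FA)] = −0.5 × (0.4593 + (-1.0803)) = 0.3105
c > 0: the observer has a conservative response bias.

c = 0.31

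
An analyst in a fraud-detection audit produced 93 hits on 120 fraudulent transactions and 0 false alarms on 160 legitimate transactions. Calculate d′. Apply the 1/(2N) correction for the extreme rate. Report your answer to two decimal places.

The false-alarm rate is 0/160 = 0, so apply the 1/(2N) correction: FA → 1/(2·160) = 0.00313.
z(H) = z(0.77500) = 0.755
z(FA) = z(0.00313) = -2.734
d' = 0.755 − (-2.734) = 3.489

d′ = 3.49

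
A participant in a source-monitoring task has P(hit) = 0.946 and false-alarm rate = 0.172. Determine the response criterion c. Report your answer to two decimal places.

Φ⁻¹(H) = Φ⁻¹(0.946) = 1.607
Φ⁻¹(FA) = Φ⁻¹(0.172) = -0.946
c = −½·[z(H) + z(FA)] = −0.5 × (1.607 + (-0.946)) = -0.3305

c = -0.33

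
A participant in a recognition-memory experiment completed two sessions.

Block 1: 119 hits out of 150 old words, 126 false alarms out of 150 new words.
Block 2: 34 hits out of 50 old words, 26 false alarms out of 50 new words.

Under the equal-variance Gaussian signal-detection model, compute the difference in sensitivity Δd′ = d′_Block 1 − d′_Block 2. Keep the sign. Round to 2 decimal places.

Block 1: z(0.7933) = 0.818, z(0.8400) = 0.994, d' = -0.176
Block 2: z(0.6800) = 0.468, z(0.5200) = 0.050, d' = 0.418
Δd' = d'_Block 1 − d'_Block 2 = -0.176 − 0.418 = -0.594
Block 2 has the higher sensitivity.

Δd′ = -0.59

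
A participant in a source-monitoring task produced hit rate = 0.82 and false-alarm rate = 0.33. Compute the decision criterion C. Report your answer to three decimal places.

z(H) = z(0.82) = 0.9154
z(FA) = z(0.33) = -0.4399
c = −½·[z(H) + z(FA)] = −0.5 × (0.9154 + (-0.4399)) = -0.23775

C = -0.238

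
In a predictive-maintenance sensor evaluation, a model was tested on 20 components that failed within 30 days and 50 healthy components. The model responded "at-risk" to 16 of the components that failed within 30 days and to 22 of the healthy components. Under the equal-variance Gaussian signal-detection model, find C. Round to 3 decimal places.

H = 16/20 = 0.8000
FA = 22/50 = 0.4400
Φ⁻¹(H) = Φ⁻¹(0.8000) = 0.8416
Φ⁻¹(FA) = Φ⁻¹(0.4400) = -0.1510
c = −½·[z(H) + z(FA)] = −0.5 × (0.8416 + (-0.1510)) = -0.3453

C = -0.345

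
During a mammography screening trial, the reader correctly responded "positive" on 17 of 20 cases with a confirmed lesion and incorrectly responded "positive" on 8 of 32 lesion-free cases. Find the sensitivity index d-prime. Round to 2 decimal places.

H = 17/20 = 0.8500
FA = 8/32 = 0.2500
Φ⁻¹(0.8500) = 1.036, Φ⁻¹(0.2500) = -0.674
d' = z(H) − z(FA) = 1.036 − (-0.674) = 1.710

d-prime = 1.71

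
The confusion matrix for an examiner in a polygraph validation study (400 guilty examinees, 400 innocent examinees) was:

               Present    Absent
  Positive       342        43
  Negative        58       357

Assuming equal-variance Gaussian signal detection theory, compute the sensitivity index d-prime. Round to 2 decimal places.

d-prime = 2.30

H = 342/400 = 0.8550
FA = 43/400 = 0.1075
z(H) = z(0.8550) = 1.0581
z(FA) = z(0.1075) = -1.2399
d' = z(H) − z(FA) = 1.0581 − (-1.2399) = 2.2980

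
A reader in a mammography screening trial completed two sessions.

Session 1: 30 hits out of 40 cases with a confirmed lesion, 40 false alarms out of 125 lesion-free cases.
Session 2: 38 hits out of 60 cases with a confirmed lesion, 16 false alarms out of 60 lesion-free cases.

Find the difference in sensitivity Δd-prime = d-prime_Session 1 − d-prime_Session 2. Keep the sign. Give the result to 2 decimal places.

Δd-prime = 0.18

Session 1: z(0.7500) = 0.674, z(0.3200) = -0.468, d' = 1.142
Session 2: z(0.6333) = 0.341, z(0.2667) = -0.623, d' = 0.964
Δd' = d'_Session 1 − d'_Session 2 = 1.142 − 0.964 = 0.178
Session 1 has the higher sensitivity.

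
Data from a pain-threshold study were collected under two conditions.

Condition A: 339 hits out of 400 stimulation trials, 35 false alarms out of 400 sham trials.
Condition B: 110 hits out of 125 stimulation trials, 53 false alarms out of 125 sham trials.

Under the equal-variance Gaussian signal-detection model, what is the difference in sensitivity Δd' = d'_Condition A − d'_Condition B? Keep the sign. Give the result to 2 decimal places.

Condition A: z(0.8475) = 1.026, z(0.0875) = -1.356, d' = 2.382
Condition B: z(0.8800) = 1.175, z(0.4240) = -0.192, d' = 1.367
Δd' = d'_Condition A − d'_Condition B = 2.382 − 1.367 = 1.015
Condition A has the higher sensitivity.

Δd' = 1.02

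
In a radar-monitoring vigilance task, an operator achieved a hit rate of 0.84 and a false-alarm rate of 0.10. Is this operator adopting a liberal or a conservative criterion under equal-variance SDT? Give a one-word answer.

conservative

z(H) = 0.994, z(FA) = -1.282
c = −½·(z(H) + z(FA)) = 0.144
c > 0 → conservative criterion (biased toward responding “no”).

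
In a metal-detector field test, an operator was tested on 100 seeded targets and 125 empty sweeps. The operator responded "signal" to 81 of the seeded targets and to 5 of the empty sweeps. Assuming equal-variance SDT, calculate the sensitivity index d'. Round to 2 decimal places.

d' = 2.63

H = 81/100 = 0.8100
FA = 5/125 = 0.0400
Φ⁻¹(H) = Φ⁻¹(0.8100) = 0.8779
Φ⁻¹(FA) = Φ⁻¹(0.0400) = -1.7507
d' = z(H) − z(FA) = 0.8779 − (-1.7507) = 2.6286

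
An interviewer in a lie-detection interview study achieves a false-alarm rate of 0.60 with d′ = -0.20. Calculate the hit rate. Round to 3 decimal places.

z(false-alarm rate) = z(0.60) = 0.2533
z(H) = z(FA) + d' = 0.2533 + (-0.20) = 0.0533
hit rate = Φ(0.0533) = 0.5213

hit rate = 0.521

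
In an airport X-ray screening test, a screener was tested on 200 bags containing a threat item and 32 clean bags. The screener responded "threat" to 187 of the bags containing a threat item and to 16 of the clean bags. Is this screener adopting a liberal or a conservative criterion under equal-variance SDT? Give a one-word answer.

liberal

z(H) = 1.514, z(FA) = 0.000
c = −½·(z(H) + z(FA)) = -0.757
c < 0 → liberal criterion (biased toward responding “yes”).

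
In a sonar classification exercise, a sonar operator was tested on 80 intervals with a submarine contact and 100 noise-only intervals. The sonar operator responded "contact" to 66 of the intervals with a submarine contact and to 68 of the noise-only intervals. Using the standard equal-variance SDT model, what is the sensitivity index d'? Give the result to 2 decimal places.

d' = 0.47

H = 66/80 = 0.8250
FA = 68/100 = 0.6800
z(0.8250) = 0.9346, z(0.6800) = 0.4677
d' = z(H) − z(FA) = 0.9346 − 0.4677 = 0.4669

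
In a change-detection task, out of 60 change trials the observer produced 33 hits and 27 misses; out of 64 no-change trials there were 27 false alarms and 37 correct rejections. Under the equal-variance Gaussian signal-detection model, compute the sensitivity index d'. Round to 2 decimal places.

d' = 0.32

H = 33/60 = 0.5500
FA = 27/64 = 0.4219
Φ⁻¹(H) = Φ⁻¹(0.5500) = 0.126
Φ⁻¹(FA) = Φ⁻¹(0.4219) = -0.197
d' = z(H) − z(FA) = 0.126 − (-0.197) = 0.323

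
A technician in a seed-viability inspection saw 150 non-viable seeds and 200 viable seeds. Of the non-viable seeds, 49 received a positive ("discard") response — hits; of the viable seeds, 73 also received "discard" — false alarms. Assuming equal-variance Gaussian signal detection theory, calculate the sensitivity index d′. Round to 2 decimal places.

H = 49/150 = 0.3267
FA = 73/200 = 0.3650
z(0.3267) = -0.449, z(0.3650) = -0.345
d' = z(H) − z(FA) = -0.449 − (-0.345) = -0.104

d′ = -0.10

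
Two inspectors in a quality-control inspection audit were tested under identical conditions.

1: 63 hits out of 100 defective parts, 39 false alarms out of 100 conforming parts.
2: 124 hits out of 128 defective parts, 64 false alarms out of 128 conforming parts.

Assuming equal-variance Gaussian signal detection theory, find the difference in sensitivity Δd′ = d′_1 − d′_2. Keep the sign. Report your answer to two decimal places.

1: z(0.6300) = 0.332, z(0.3900) = -0.279, d' = 0.611
2: z(0.9688) = 1.863, z(0.5000) = 0.000, d' = 1.863
Δd' = d'_1 − d'_2 = 0.611 − 1.863 = -1.252
2 has the higher sensitivity.

Δd′ = -1.25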